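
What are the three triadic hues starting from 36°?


Triadic: equally spaced at 120° intervals
H1 = 36°
H2 = (36 + 120) mod 360 = 156°
H3 = (36 + 240) mod 360 = 276°
Triadic = 36°, 156°, 276°


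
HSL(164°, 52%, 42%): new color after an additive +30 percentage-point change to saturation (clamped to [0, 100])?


Original S = 52%
Adjustment = +30 percentage points
New S = 52 + (30) = 82
Clamp to [0, 100] → 82
= HSL(164°, 82%, 42%)


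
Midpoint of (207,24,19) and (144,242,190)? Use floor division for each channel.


Midpoint: each channel = ⌊(C₁+C₂)/2⌋
R: ⌊(207+144)/2⌋ = 175
G: ⌊(24+242)/2⌋ = 133
B: ⌊(19+190)/2⌋ = 104
= RGB(175, 133, 104)


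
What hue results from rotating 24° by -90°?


New hue = (H + rotation) mod 360
New hue = (24 -90) mod 360
= -66 mod 360
= 294°


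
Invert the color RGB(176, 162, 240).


Invert: (255-R, 255-G, 255-B)
R: 255-176 = 79
G: 255-162 = 93
B: 255-240 = 15
= RGB(79, 93, 15)


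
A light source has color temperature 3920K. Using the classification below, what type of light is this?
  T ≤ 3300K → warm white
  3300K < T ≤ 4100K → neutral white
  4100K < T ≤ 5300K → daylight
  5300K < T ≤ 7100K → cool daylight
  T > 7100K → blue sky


Temperature: 3920K
3300K < 3920K ≤ 4100K → neutral white
Classification: neutral white


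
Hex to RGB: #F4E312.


F4 → 244 (R)
E3 → 227 (G)
12 → 18 (B)
= RGB(244, 227, 18)


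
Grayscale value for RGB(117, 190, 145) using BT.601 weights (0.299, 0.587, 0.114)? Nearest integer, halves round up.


Gray = 0.299×R + 0.587×G + 0.114×B
Gray = 0.299×117 + 0.587×190 + 0.114×145
Gray = 34.983 + 111.530 + 16.530
Gray = 163.043 → round half up → 163
Gray = 163


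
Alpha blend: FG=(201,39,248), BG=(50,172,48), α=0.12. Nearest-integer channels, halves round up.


C = α×F + (1-α)×B, with 1-α = 0.88
R: 0.12×201 + 0.88×50 = 24.12 + 44.00 = 68.12 → 68
G: 0.12×39 + 0.88×172 = 4.68 + 151.36 = 156.04 → 156
B: 0.12×248 + 0.88×48 = 29.76 + 42.24 = 72.00 → 72
= RGB(68, 156, 72)


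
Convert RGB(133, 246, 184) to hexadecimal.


R = 133 → 85 (hex)
G = 246 → F6 (hex)
B = 184 → B8 (hex)
Hex = #85F6B8


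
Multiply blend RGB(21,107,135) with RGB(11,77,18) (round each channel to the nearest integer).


Multiply: C = A×B/255, rounded to nearest integer
R: 21×11/255 = 231/255 ≈ 0.906 → 1
G: 107×77/255 = 8239/255 ≈ 32.310 → 32
B: 135×18/255 = 2430/255 ≈ 9.529 → 10
= RGB(1, 32, 10)


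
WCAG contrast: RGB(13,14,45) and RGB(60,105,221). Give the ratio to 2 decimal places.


Linearize each sRGB channel c=v/255: c/12.92 if c ≤ 0.04045 else ((c+0.055)/1.055)^2.4
L = 0.2126×R_lin + 0.7152×G_lin + 0.0722×B_lin
Color 1 (13,14,45):
  R=13: 13/255≈0.0510 > 0.04045 → ((0.0510+0.055)/1.055)^2.4 ≈ 0.00402
  G=14: 14/255≈0.0549 > 0.04045 → ((0.0549+0.055)/1.055)^2.4 ≈ 0.00439
  B=45: 45/255≈0.1765 > 0.04045 → ((0.1765+0.055)/1.055)^2.4 ≈ 0.02624
  L1 = 0.2126×0.00402 + 0.7152×0.00439 + 0.0722×0.02624 ≈ 0.00589
Color 2 (60,105,221):
  R=60: 60/255≈0.2353 > 0.04045 → ((0.2353+0.055)/1.055)^2.4 ≈ 0.04519
  G=105: 105/255≈0.4118 > 0.04045 → ((0.4118+0.055)/1.055)^2.4 ≈ 0.14126
  B=221: 221/255≈0.8667 > 0.04045 → ((0.8667+0.055)/1.055)^2.4 ≈ 0.72306
  L2 = 0.2126×0.04519 + 0.7152×0.14126 + 0.0722×0.72306 ≈ 0.16284
Lighter = 0.16284, Darker = 0.00589
Ratio = (L_lighter + 0.05) / (L_darker + 0.05)
Ratio = (0.16284 + 0.05) / (0.00589 + 0.05) = 0.21284 / 0.05589 ≈ 3.8082
Ratio ≈ 3.81:1


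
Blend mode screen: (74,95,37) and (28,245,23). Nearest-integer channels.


Screen: C = 255 - (255-A)×(255-B)/255, rounded to nearest integer
R: 255 - (255-74)×(255-28)/255 = 255 - 41087/255 ≈ 255 - 161.125 = 93.875 → 94
G: 255 - (255-95)×(255-245)/255 = 255 - 1600/255 ≈ 255 - 6.275 = 248.725 → 249
B: 255 - (255-37)×(255-23)/255 = 255 - 50576/255 ≈ 255 - 198.337 = 56.663 → 57
= RGB(94, 249, 57)


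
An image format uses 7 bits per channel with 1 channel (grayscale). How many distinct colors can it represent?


Total bits = 7 bits/channel × 1 channels = 7 bits
Distinct colors = 2^7
= 128 colors


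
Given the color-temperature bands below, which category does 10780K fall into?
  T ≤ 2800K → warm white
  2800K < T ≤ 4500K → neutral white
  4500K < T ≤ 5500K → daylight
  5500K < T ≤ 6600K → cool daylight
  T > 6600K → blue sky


Temperature: 10780K
10780K > 6600K → blue sky
Classification: blue sky


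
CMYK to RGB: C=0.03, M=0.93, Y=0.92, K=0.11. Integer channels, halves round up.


R = 255 × (1-C) × (1-K) = 255 × 0.97 × 0.89 = 220.1415 → 220
G = 255 × (1-M) × (1-K) = 255 × 0.07 × 0.89 = 15.8865 → 16
B = 255 × (1-Y) × (1-K) = 255 × 0.08 × 0.89 = 18.156 → 18
= RGB(220, 16, 18)


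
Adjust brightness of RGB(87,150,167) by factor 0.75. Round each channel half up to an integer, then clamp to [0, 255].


Multiply each channel by 0.75, round half up, clamp to [0, 255]
R: 87×0.75 = 65.25 → round → 65
G: 150×0.75 = 112.5 → round → 113
B: 167×0.75 = 125.25 → round → 125
= RGB(65, 113, 125)


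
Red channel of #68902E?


Color: #68902E
R = 68 = 104
G = 90 = 144
B = 2E = 46
Red = 104


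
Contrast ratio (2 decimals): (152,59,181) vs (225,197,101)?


Linearize each sRGB channel c=v/255: c/12.92 if c ≤ 0.04045 else ((c+0.055)/1.055)^2.4
L = 0.2126×R_lin + 0.7152×G_lin + 0.0722×B_lin
Color 1 (152,59,181):
  R=152: 152/255≈0.5961 > 0.04045 → ((0.5961+0.055)/1.055)^2.4 ≈ 0.31399
  G=59: 59/255≈0.2314 > 0.04045 → ((0.2314+0.055)/1.055)^2.4 ≈ 0.04374
  B=181: 181/255≈0.7098 > 0.04045 → ((0.7098+0.055)/1.055)^2.4 ≈ 0.46208
  L1 = 0.2126×0.31399 + 0.7152×0.04374 + 0.0722×0.46208 ≈ 0.13140
Color 2 (225,197,101):
  R=225: 225/255≈0.8824 > 0.04045 → ((0.8824+0.055)/1.055)^2.4 ≈ 0.75294
  G=197: 197/255≈0.7725 > 0.04045 → ((0.7725+0.055)/1.055)^2.4 ≈ 0.55834
  B=101: 101/255≈0.3961 > 0.04045 → ((0.3961+0.055)/1.055)^2.4 ≈ 0.13014
  L2 = 0.2126×0.75294 + 0.7152×0.55834 + 0.0722×0.13014 ≈ 0.56880
Lighter = 0.56880, Darker = 0.13140
Ratio = (L_lighter + 0.05) / (L_darker + 0.05)
Ratio = (0.56880 + 0.05) / (0.13140 + 0.05) = 0.61880 / 0.18140 ≈ 3.4113
Ratio ≈ 3.41:1


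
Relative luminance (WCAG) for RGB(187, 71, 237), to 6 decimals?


Linearize each channel (sRGB transfer function): c = v/255; c_lin = c/12.92 if c ≤ 0.04045, else ((c+0.055)/1.055)^2.4
  R: 187/255 ≈ 0.733333 > 0.04045 → ((0.733333+0.055)/1.055)^2.4 ≈ 0.496933
  G: 71/255 ≈ 0.278431 > 0.04045 → ((0.278431+0.055)/1.055)^2.4 ≈ 0.063010
  B: 237/255 ≈ 0.929412 > 0.04045 → ((0.929412+0.055)/1.055)^2.4 ≈ 0.846873
R_lin = 0.496933, G_lin = 0.063010, B_lin = 0.846873
L = 0.2126×R + 0.7152×G + 0.0722×B
L = 0.2126×0.496933 + 0.7152×0.063010 + 0.0722×0.846873
L ≈ 0.211857


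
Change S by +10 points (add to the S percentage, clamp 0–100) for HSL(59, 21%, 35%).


Original S = 21%
Adjustment = +10 percentage points
New S = 21 + (10) = 31
Clamp to [0, 100] → 31
= HSL(59°, 31%, 35%)


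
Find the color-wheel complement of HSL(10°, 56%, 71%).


Complement = opposite side of color wheel = hue + 180°
H' = (10 + 180) mod 360 = 190°
S and L unchanged.
= HSL(190°, 56%, 71%)


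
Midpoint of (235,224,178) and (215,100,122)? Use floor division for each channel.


Midpoint: each channel = ⌊(C₁+C₂)/2⌋
R: ⌊(235+215)/2⌋ = 225
G: ⌊(224+100)/2⌋ = 162
B: ⌊(178+122)/2⌋ = 150
= RGB(225, 162, 150)


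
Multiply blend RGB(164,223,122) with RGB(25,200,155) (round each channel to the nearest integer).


Multiply: C = A×B/255, rounded to nearest integer
R: 164×25/255 = 4100/255 ≈ 16.078 → 16
G: 223×200/255 = 44600/255 ≈ 174.902 → 175
B: 122×155/255 = 18910/255 ≈ 74.157 → 74
= RGB(16, 175, 74)


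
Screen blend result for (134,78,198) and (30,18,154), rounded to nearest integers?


Screen: C = 255 - (255-A)×(255-B)/255, rounded to nearest integer
R: 255 - (255-134)×(255-30)/255 = 255 - 27225/255 ≈ 255 - 106.765 = 148.235 → 148
G: 255 - (255-78)×(255-18)/255 = 255 - 41949/255 ≈ 255 - 164.506 = 90.494 → 90
B: 255 - (255-198)×(255-154)/255 = 255 - 5757/255 ≈ 255 - 22.576 = 232.424 → 232
= RGB(148, 90, 232)


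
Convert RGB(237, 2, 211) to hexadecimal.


R = 237 → ED (hex)
G = 2 → 02 (hex)
B = 211 → D3 (hex)
Hex = #ED02D3


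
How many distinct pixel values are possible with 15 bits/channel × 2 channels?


Total bits = 15 bits/channel × 2 channels = 30 bits
Distinct pixel values = 2^30
= 1,073,741,824 pixel values


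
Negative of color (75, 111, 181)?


Invert: (255-R, 255-G, 255-B)
R: 255-75 = 180
G: 255-111 = 144
B: 255-181 = 74
= RGB(180, 144, 74)


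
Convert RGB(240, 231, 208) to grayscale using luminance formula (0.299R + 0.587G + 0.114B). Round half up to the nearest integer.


Gray = 0.299×R + 0.587×G + 0.114×B
Gray = 0.299×240 + 0.587×231 + 0.114×208
Gray = 71.760 + 135.597 + 23.712
Gray = 231.069 → round half up → 231
Gray = 231


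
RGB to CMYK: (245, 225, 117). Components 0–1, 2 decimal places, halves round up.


R'=245/255≈0.9608, G'=225/255≈0.8824, B'=117/255≈0.4588
K = 1 - max(R',G',B') = 1 - 245/255 = 10/255 = 0.03921… → 0.04
(1-R'-K)/(1-K) simplifies to (max-R)/max with max = 245:
C = (245-245)/245 = 0/245 = 0 → 0.00
M = (245-225)/245 = 20/245 = 0.08163… → 0.08
Y = (245-117)/245 = 128/245 = 0.52244… → 0.52
= CMYK(0.00, 0.08, 0.52, 0.04)


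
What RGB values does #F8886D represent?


F8 → 248 (R)
88 → 136 (G)
6D → 109 (B)
= RGB(248, 136, 109)


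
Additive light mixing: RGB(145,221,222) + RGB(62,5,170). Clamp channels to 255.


Additive: each channel = min(255, C₁+C₂)
R: 145+62 = 207 → 207
G: 221+5 = 226 → 226
B: 222+170 = 392 → 255
= RGB(207, 226, 255)


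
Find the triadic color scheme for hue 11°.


Triadic: equally spaced at 120° intervals
H1 = 11°
H2 = (11 + 120) mod 360 = 131°
H3 = (11 + 240) mod 360 = 251°
Triadic = 11°, 131°, 251°


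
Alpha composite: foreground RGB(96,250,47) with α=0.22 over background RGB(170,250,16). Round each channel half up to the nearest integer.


C = α×F + (1-α)×B, with 1-α = 0.78
R: 0.22×96 + 0.78×170 = 21.12 + 132.60 = 153.72 → 154
G: 0.22×250 + 0.78×250 = 55.00 + 195.00 = 250.00 → 250
B: 0.22×47 + 0.78×16 = 10.34 + 12.48 = 22.82 → 23
= RGB(154, 250, 23)


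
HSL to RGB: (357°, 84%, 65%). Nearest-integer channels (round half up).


H=357°, S=0.84, L=0.65
C = (1-|2L-1|)×S = (1-|0.30|)×0.84 = 0.588
H' = H/60 = 357/60 ≈ 5.9500; X = C×(1-|H' mod 2 - 1|) = 0.0294
m = L - C/2 = 0.65 - 0.294 = 0.356
Sector ⌊H'⌋ = 5 → (R',G',B') = (0.588, 0.0, 0.0294)
RGB = ((R'+m)×255, (G'+m)×255, (B'+m)×255) = (240.72, 90.78, 98.277)
Round half up → RGB(241, 91, 98)


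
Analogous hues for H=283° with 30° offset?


Base hue: 283°
Left analog: (283 - 30) mod 360 = 253°
Right analog: (283 + 30) mod 360 = 313°
Analogous hues = 253° and 313°


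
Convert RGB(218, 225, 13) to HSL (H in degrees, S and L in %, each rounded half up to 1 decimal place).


Normalize: R'=218/255≈0.8549, G'=225/255≈0.8824, B'=13/255≈0.0510
Max=225/255, Min=13/255, Δ=Max-Min=212/255
L = (Max+Min)/2 = (225+13)/510 = 238/510 = 0.46666… → L = 46.7%
L ≤ 0.5 → S = Δ/(Max+Min) = 212/(225+13) = 212/238 = 0.89075… → S = 89.1%
(the 1/255 factors cancel in S and H, so raw channel differences can be used)
Max is G' → H = 60 × ((B-R)/Δ + 2) = 60 × ((13-218)/212 + 2)
  -205/212 + 2 = -0.9669… + 2 = 1.0330…
  H = 60 × 1.0330… = 61.981…° → H = 62.0°
= HSL(62.0°, 89.1%, 46.7%)


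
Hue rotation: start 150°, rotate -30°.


New hue = (H + rotation) mod 360
New hue = (150 -30) mod 360
= 120 mod 360
= 120°


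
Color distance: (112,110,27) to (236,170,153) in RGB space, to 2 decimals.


d = √[(R₁-R₂)² + (G₁-G₂)² + (B₁-B₂)²]
d = √[(112-236)² + (110-170)² + (27-153)²]
d = √[15376 + 3600 + 15876]
d = √34852
d ≈ 186.69


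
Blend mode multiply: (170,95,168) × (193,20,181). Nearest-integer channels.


Multiply: C = A×B/255, rounded to nearest integer
R: 170×193/255 = 32810/255 ≈ 128.667 → 129
G: 95×20/255 = 1900/255 ≈ 7.451 → 7
B: 168×181/255 = 30408/255 ≈ 119.247 → 119
= RGB(129, 7, 119)


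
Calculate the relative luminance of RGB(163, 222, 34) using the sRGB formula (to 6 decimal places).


Linearize each channel (sRGB transfer function): c = v/255; c_lin = c/12.92 if c ≤ 0.04045, else ((c+0.055)/1.055)^2.4
  R: 163/255 ≈ 0.639216 > 0.04045 → ((0.639216+0.055)/1.055)^2.4 ≈ 0.366253
  G: 222/255 ≈ 0.870588 > 0.04045 → ((0.870588+0.055)/1.055)^2.4 ≈ 0.730461
  B: 34/255 ≈ 0.133333 > 0.04045 → ((0.133333+0.055)/1.055)^2.4 ≈ 0.015996
R_lin = 0.366253, G_lin = 0.730461, B_lin = 0.015996
L = 0.2126×R + 0.7152×G + 0.0722×B
L = 0.2126×0.366253 + 0.7152×0.730461 + 0.0722×0.015996
L ≈ 0.601446


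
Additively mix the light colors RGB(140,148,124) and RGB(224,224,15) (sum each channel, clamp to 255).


Additive: each channel = min(255, C₁+C₂)
R: 140+224 = 364 → 255
G: 148+224 = 372 → 255
B: 124+15 = 139 → 139
= RGB(255, 255, 139)


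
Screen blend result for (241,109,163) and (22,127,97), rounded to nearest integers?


Screen: C = 255 - (255-A)×(255-B)/255, rounded to nearest integer
R: 255 - (255-241)×(255-22)/255 = 255 - 3262/255 ≈ 255 - 12.792 = 242.208 → 242
G: 255 - (255-109)×(255-127)/255 = 255 - 18688/255 ≈ 255 - 73.286 = 181.714 → 182
B: 255 - (255-163)×(255-97)/255 = 255 - 14536/255 ≈ 255 - 57.004 = 197.996 → 198
= RGB(242, 182, 198)


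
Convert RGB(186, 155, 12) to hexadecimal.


R = 186 → BA (hex)
G = 155 → 9B (hex)
B = 12 → 0C (hex)
Hex = #BA9B0C


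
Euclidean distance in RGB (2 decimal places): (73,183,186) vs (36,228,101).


d = √[(R₁-R₂)² + (G₁-G₂)² + (B₁-B₂)²]
d = √[(73-36)² + (183-228)² + (186-101)²]
d = √[1369 + 2025 + 7225]
d = √10619
d ≈ 103.05


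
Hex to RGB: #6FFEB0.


6F → 111 (R)
FE → 254 (G)
B0 → 176 (B)
= RGB(111, 254, 176)


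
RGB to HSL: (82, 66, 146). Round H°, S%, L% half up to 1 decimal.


Normalize: R'=82/255≈0.3216, G'=66/255≈0.2588, B'=146/255≈0.5725
Max=146/255, Min=66/255, Δ=Max-Min=80/255
L = (Max+Min)/2 = (146+66)/510 = 212/510 = 0.41568… → L = 41.6%
L ≤ 0.5 → S = Δ/(Max+Min) = 80/(146+66) = 80/212 = 0.37735… → S = 37.7%
(the 1/255 factors cancel in S and H, so raw channel differences can be used)
Max is B' → H = 60 × ((R-G)/Δ + 4) = 60 × ((82-66)/80 + 4)
  16/80 + 4 = 0.2 + 4 = 4.2
  H = 60 × 4.2 = 252° → H = 252.0°
= HSL(252.0°, 37.7%, 41.6%)


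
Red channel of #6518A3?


Color: #6518A3
R = 65 = 101
G = 18 = 24
B = A3 = 163
Red = 101


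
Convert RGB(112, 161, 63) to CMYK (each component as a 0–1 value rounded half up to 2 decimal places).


R'=112/255≈0.4392, G'=161/255≈0.6314, B'=63/255≈0.2471
K = 1 - max(R',G',B') = 1 - 161/255 = 94/255 = 0.36862… → 0.37
(1-R'-K)/(1-K) simplifies to (max-R)/max with max = 161:
C = (161-112)/161 = 49/161 = 0.30434… → 0.30
M = (161-161)/161 = 0/161 = 0 → 0.00
Y = (161-63)/161 = 98/161 = 0.60869… → 0.61
= CMYK(0.30, 0.00, 0.61, 0.37)


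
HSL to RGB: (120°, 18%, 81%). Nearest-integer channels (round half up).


H=120°, S=0.18, L=0.81
C = (1-|2L-1|)×S = (1-|0.62|)×0.18 = 0.0684
H' = H/60 = 120/60 ≈ 2.0000; X = C×(1-|H' mod 2 - 1|) = 0.0
m = L - C/2 = 0.81 - 0.0342 = 0.7758
Sector ⌊H'⌋ = 2 → (R',G',B') = (0.0, 0.0684, 0.0)
RGB = ((R'+m)×255, (G'+m)×255, (B'+m)×255) = (197.829, 215.271, 197.829)
Round half up → RGB(198, 215, 198)


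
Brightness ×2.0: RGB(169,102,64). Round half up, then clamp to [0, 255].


Multiply each channel by 2.0, round half up, clamp to [0, 255]
R: 169×2.0 = 338 → clamp → 255
G: 102×2.0 = 204
B: 64×2.0 = 128
= RGB(255, 204, 128)


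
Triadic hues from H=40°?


Triadic: equally spaced at 120° intervals
H1 = 40°
H2 = (40 + 120) mod 360 = 160°
H3 = (40 + 240) mod 360 = 280°
Triadic = 40°, 160°, 280°


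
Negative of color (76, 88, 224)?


Invert: (255-R, 255-G, 255-B)
R: 255-76 = 179
G: 255-88 = 167
B: 255-224 = 31
= RGB(179, 167, 31)


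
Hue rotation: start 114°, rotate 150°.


New hue = (H + rotation) mod 360
New hue = (114 + 150) mod 360
= 264 mod 360
= 264°


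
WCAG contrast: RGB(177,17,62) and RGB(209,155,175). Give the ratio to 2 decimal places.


Linearize each sRGB channel c=v/255: c/12.92 if c ≤ 0.04045 else ((c+0.055)/1.055)^2.4
L = 0.2126×R_lin + 0.7152×G_lin + 0.0722×B_lin
Color 1 (177,17,62):
  R=177: 177/255≈0.6941 > 0.04045 → ((0.6941+0.055)/1.055)^2.4 ≈ 0.43966
  G=17: 17/255≈0.0667 > 0.04045 → ((0.0667+0.055)/1.055)^2.4 ≈ 0.00561
  B=62: 62/255≈0.2431 > 0.04045 → ((0.2431+0.055)/1.055)^2.4 ≈ 0.04817
  L1 = 0.2126×0.43966 + 0.7152×0.00561 + 0.0722×0.04817 ≈ 0.10096
Color 2 (209,155,175):
  R=209: 209/255≈0.8196 > 0.04045 → ((0.8196+0.055)/1.055)^2.4 ≈ 0.63760
  G=155: 155/255≈0.6078 > 0.04045 → ((0.6078+0.055)/1.055)^2.4 ≈ 0.32778
  B=175: 175/255≈0.6863 > 0.04045 → ((0.6863+0.055)/1.055)^2.4 ≈ 0.42869
  L2 = 0.2126×0.63760 + 0.7152×0.32778 + 0.0722×0.42869 ≈ 0.40093
Lighter = 0.40093, Darker = 0.10096
Ratio = (L_lighter + 0.05) / (L_darker + 0.05)
Ratio = (0.40093 + 0.05) / (0.10096 + 0.05) = 0.45093 / 0.15096 ≈ 2.9871
Ratio ≈ 2.99:1


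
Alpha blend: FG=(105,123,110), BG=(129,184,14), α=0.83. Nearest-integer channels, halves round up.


C = α×F + (1-α)×B, with 1-α = 0.17
R: 0.83×105 + 0.17×129 = 87.15 + 21.93 = 109.08 → 109
G: 0.83×123 + 0.17×184 = 102.09 + 31.28 = 133.37 → 133
B: 0.83×110 + 0.17×14 = 91.30 + 2.38 = 93.68 → 94
= RGB(109, 133, 94)


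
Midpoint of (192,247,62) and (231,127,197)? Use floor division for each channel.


Midpoint: each channel = ⌊(C₁+C₂)/2⌋
R: ⌊(192+231)/2⌋ = 211
G: ⌊(247+127)/2⌋ = 187
B: ⌊(62+197)/2⌋ = 129
= RGB(211, 187, 129)


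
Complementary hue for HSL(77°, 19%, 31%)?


Complement = opposite side of color wheel = hue + 180°
H' = (77 + 180) mod 360 = 257°
S and L unchanged.
= HSL(257°, 19%, 31%)


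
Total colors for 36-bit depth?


Colors = 2^bits = 2^36
= 68,719,476,736 colors


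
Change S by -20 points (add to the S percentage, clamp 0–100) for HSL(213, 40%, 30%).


Original S = 40%
Adjustment = -20 percentage points
New S = 40 + (-20) = 20
Clamp to [0, 100] → 20
= HSL(213°, 20%, 30%)


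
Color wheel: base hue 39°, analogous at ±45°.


Base hue: 39°
Left analog: (39 - 45) mod 360 = 354°
Right analog: (39 + 45) mod 360 = 84°
Analogous hues = 354° and 84°


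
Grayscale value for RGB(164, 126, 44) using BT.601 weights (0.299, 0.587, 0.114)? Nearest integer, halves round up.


Gray = 0.299×R + 0.587×G + 0.114×B
Gray = 0.299×164 + 0.587×126 + 0.114×44
Gray = 49.036 + 73.962 + 5.016
Gray = 128.014 → round half up → 128
Gray = 128


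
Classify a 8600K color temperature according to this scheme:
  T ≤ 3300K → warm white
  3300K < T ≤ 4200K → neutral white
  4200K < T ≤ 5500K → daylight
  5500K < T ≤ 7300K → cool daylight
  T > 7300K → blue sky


Temperature: 8600K
8600K > 7300K → blue sky
Classification: blue sky


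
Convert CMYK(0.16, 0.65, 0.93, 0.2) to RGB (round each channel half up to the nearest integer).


R = 255 × (1-C) × (1-K) = 255 × 0.84 × 0.80 = 171.36 → 171
G = 255 × (1-M) × (1-K) = 255 × 0.35 × 0.80 = 71.4 → 71
B = 255 × (1-Y) × (1-K) = 255 × 0.07 × 0.80 = 14.28 → 14
= RGB(171, 71, 14)


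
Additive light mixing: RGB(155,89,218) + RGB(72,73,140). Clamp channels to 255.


Additive: each channel = min(255, C₁+C₂)
R: 155+72 = 227 → 227
G: 89+73 = 162 → 162
B: 218+140 = 358 → 255
= RGB(227, 162, 255)


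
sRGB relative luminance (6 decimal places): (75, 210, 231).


Linearize each channel (sRGB transfer function): c = v/255; c_lin = c/12.92 if c ≤ 0.04045, else ((c+0.055)/1.055)^2.4
  R: 75/255 ≈ 0.294118 > 0.04045 → ((0.294118+0.055)/1.055)^2.4 ≈ 0.070360
  G: 210/255 ≈ 0.823529 > 0.04045 → ((0.823529+0.055)/1.055)^2.4 ≈ 0.644480
  B: 231/255 ≈ 0.905882 > 0.04045 → ((0.905882+0.055)/1.055)^2.4 ≈ 0.799103
R_lin = 0.070360, G_lin = 0.644480, B_lin = 0.799103
L = 0.2126×R + 0.7152×G + 0.0722×B
L = 0.2126×0.070360 + 0.7152×0.644480 + 0.0722×0.799103
L ≈ 0.533586


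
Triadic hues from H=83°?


Triadic: equally spaced at 120° intervals
H1 = 83°
H2 = (83 + 120) mod 360 = 203°
H3 = (83 + 240) mod 360 = 323°
Triadic = 83°, 203°, 323°


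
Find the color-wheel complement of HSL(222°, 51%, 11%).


Complement = opposite side of color wheel = hue + 180°
H' = (222 + 180) mod 360 = 42°
S and L unchanged.
= HSL(42°, 51%, 11%)


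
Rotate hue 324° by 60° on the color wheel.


New hue = (H + rotation) mod 360
New hue = (324 + 60) mod 360
= 384 mod 360
= 24°


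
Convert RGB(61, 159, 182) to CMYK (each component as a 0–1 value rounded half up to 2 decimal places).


R'=61/255≈0.2392, G'=159/255≈0.6235, B'=182/255≈0.7137
K = 1 - max(R',G',B') = 1 - 182/255 = 73/255 = 0.28627… → 0.29
(1-R'-K)/(1-K) simplifies to (max-R)/max with max = 182:
C = (182-61)/182 = 121/182 = 0.66483… → 0.66
M = (182-159)/182 = 23/182 = 0.12637… → 0.13
Y = (182-182)/182 = 0/182 = 0 → 0.00
= CMYK(0.66, 0.13, 0.00, 0.29)


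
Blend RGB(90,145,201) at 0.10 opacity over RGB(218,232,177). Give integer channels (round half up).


C = α×F + (1-α)×B, with 1-α = 0.90
R: 0.10×90 + 0.90×218 = 9.00 + 196.20 = 205.20 → 205
G: 0.10×145 + 0.90×232 = 14.50 + 208.80 = 223.30 → 223
B: 0.10×201 + 0.90×177 = 20.10 + 159.30 = 179.40 → 179
= RGB(205, 223, 179)


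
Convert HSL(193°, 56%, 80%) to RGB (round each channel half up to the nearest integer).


H=193°, S=0.56, L=0.80
C = (1-|2L-1|)×S = (1-|0.60|)×0.56 = 0.224
H' = H/60 = 193/60 ≈ 3.2167; X = C×(1-|H' mod 2 - 1|) ≈ 0.1755
m = L - C/2 = 0.80 - 0.112 = 0.688
Sector ⌊H'⌋ = 3 → (R',G',B') = (0.0, ≈0.1755, 0.224)
RGB = ((R'+m)×255, (G'+m)×255, (B'+m)×255) = (175.44, 220.184, 232.56)
Round half up → RGB(175, 220, 233)


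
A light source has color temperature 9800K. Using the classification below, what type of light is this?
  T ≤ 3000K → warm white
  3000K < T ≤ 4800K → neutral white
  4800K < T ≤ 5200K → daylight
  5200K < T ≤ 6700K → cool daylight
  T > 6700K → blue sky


Temperature: 9800K
9800K > 6700K → blue sky
Classification: blue sky


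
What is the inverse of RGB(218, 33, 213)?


Invert: (255-R, 255-G, 255-B)
R: 255-218 = 37
G: 255-33 = 222
B: 255-213 = 42
= RGB(37, 222, 42)


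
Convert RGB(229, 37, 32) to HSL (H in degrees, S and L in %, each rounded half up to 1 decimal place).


Normalize: R'=229/255≈0.8980, G'=37/255≈0.1451, B'=32/255≈0.1255
Max=229/255, Min=32/255, Δ=Max-Min=197/255
L = (Max+Min)/2 = (229+32)/510 = 261/510 = 0.51176… → L = 51.2%
L > 0.5 → S = Δ/(2-Max-Min) = 197/(510-229-32) = 197/249 = 0.79116… → S = 79.1%
(the 1/255 factors cancel in S and H, so raw channel differences can be used)
Max is R' → H = 60 × (((G-B)/Δ) mod 6) = 60 × (((37-32)/197) mod 6)
  5/197 = 0.0253…
  H = 60 × 0.0253… = 1.522…° → H = 1.5°
= HSL(1.5°, 79.1%, 51.2%)


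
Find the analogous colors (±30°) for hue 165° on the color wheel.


Base hue: 165°
Left analog: (165 - 30) mod 360 = 135°
Right analog: (165 + 30) mod 360 = 195°
Analogous hues = 135° and 195°


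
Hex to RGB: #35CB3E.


35 → 53 (R)
CB → 203 (G)
3E → 62 (B)
= RGB(53, 203, 62)


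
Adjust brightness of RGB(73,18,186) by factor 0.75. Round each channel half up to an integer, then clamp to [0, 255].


Multiply each channel by 0.75, round half up, clamp to [0, 255]
R: 73×0.75 = 54.75 → round → 55
G: 18×0.75 = 13.5 → round → 14
B: 186×0.75 = 139.5 → round → 140
= RGB(55, 14, 140)


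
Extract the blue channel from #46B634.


Color: #46B634
R = 46 = 70
G = B6 = 182
B = 34 = 52
Blue = 52


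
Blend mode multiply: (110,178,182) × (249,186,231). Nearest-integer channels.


Multiply: C = A×B/255, rounded to nearest integer
R: 110×249/255 = 27390/255 ≈ 107.412 → 107
G: 178×186/255 = 33108/255 ≈ 129.835 → 130
B: 182×231/255 = 42042/255 ≈ 164.871 → 165
= RGB(107, 130, 165)


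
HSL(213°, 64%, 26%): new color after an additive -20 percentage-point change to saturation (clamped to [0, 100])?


Original S = 64%
Adjustment = -20 percentage points
New S = 64 + (-20) = 44
Clamp to [0, 100] → 44
= HSL(213°, 44%, 26%)


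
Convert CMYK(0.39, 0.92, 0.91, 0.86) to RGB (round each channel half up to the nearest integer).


R = 255 × (1-C) × (1-K) = 255 × 0.61 × 0.14 = 21.777 → 22
G = 255 × (1-M) × (1-K) = 255 × 0.08 × 0.14 = 2.856 → 3
B = 255 × (1-Y) × (1-K) = 255 × 0.09 × 0.14 = 3.213 → 3
= RGB(22, 3, 3)


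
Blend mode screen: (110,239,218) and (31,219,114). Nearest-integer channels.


Screen: C = 255 - (255-A)×(255-B)/255, rounded to nearest integer
R: 255 - (255-110)×(255-31)/255 = 255 - 32480/255 ≈ 255 - 127.373 = 127.627 → 128
G: 255 - (255-239)×(255-219)/255 = 255 - 576/255 ≈ 255 - 2.259 = 252.741 → 253
B: 255 - (255-218)×(255-114)/255 = 255 - 5217/255 ≈ 255 - 20.459 = 234.541 → 235
= RGB(128, 253, 235)


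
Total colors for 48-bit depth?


Colors = 2^bits = 2^48
= 281,474,976,710,656 colors


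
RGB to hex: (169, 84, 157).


R = 169 → A9 (hex)
G = 84 → 54 (hex)
B = 157 → 9D (hex)
Hex = #A9549D


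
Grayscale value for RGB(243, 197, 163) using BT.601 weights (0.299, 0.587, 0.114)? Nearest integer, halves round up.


Gray = 0.299×R + 0.587×G + 0.114×B
Gray = 0.299×243 + 0.587×197 + 0.114×163
Gray = 72.657 + 115.639 + 18.582
Gray = 206.878 → round half up → 207
Gray = 207


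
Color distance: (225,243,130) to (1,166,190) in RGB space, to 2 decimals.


d = √[(R₁-R₂)² + (G₁-G₂)² + (B₁-B₂)²]
d = √[(225-1)² + (243-166)² + (130-190)²]
d = √[50176 + 5929 + 3600]
d = √59705
d ≈ 244.35


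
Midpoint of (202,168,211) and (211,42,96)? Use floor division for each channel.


Midpoint: each channel = ⌊(C₁+C₂)/2⌋
R: ⌊(202+211)/2⌋ = 206
G: ⌊(168+42)/2⌋ = 105
B: ⌊(211+96)/2⌋ = 153
= RGB(206, 105, 153)


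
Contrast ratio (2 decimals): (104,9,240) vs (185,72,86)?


Linearize each sRGB channel c=v/255: c/12.92 if c ≤ 0.04045 else ((c+0.055)/1.055)^2.4
L = 0.2126×R_lin + 0.7152×G_lin + 0.0722×B_lin
Color 1 (104,9,240):
  R=104: 104/255≈0.4078 > 0.04045 → ((0.4078+0.055)/1.055)^2.4 ≈ 0.13843
  G=9: 9/255≈0.0353 ≤ 0.04045 → 0.0353/12.92 ≈ 0.00273
  B=240: 240/255≈0.9412 > 0.04045 → ((0.9412+0.055)/1.055)^2.4 ≈ 0.87137
  L1 = 0.2126×0.13843 + 0.7152×0.00273 + 0.0722×0.87137 ≈ 0.09430
Color 2 (185,72,86):
  R=185: 185/255≈0.7255 > 0.04045 → ((0.7255+0.055)/1.055)^2.4 ≈ 0.48515
  G=72: 72/255≈0.2824 > 0.04045 → ((0.2824+0.055)/1.055)^2.4 ≈ 0.06480
  B=86: 86/255≈0.3373 > 0.04045 → ((0.3373+0.055)/1.055)^2.4 ≈ 0.09306
  L2 = 0.2126×0.48515 + 0.7152×0.06480 + 0.0722×0.09306 ≈ 0.15621
Lighter = 0.15621, Darker = 0.09430
Ratio = (L_lighter + 0.05) / (L_darker + 0.05)
Ratio = (0.15621 + 0.05) / (0.09430 + 0.05) = 0.20621 / 0.14430 ≈ 1.4291
Ratio ≈ 1.43:1


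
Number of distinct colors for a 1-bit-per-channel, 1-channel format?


Total bits = 1 bits/channel × 1 channels = 1 bits
Distinct colors = 2^1
= 2 colors


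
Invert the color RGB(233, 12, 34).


Invert: (255-R, 255-G, 255-B)
R: 255-233 = 22
G: 255-12 = 243
B: 255-34 = 221
= RGB(22, 243, 221)


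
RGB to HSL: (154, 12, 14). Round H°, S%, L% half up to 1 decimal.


Normalize: R'=154/255≈0.6039, G'=12/255≈0.0471, B'=14/255≈0.0549
Max=154/255, Min=12/255, Δ=Max-Min=142/255
L = (Max+Min)/2 = (154+12)/510 = 166/510 = 0.32549… → L = 32.5%
L ≤ 0.5 → S = Δ/(Max+Min) = 142/(154+12) = 142/166 = 0.85542… → S = 85.5%
(the 1/255 factors cancel in S and H, so raw channel differences can be used)
Max is R' → H = 60 × (((G-B)/Δ) mod 6) = 60 × (((12-14)/142) mod 6)
  (-2)/142 = -0.0140…; negative, so add 6 → 5.9859…
  H = 60 × 5.9859… = 359.154…° → H = 359.2°
= HSL(359.2°, 85.5%, 32.5%)


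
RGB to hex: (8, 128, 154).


R = 8 → 08 (hex)
G = 128 → 80 (hex)
B = 154 → 9A (hex)
Hex = #08809A


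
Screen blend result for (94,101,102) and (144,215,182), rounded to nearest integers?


Screen: C = 255 - (255-A)×(255-B)/255, rounded to nearest integer
R: 255 - (255-94)×(255-144)/255 = 255 - 17871/255 ≈ 255 - 70.082 = 184.918 → 185
G: 255 - (255-101)×(255-215)/255 = 255 - 6160/255 ≈ 255 - 24.157 = 230.843 → 231
B: 255 - (255-102)×(255-182)/255 = 255 - 11169/255 ≈ 255 - 43.800 = 211.200 → 211
= RGB(185, 231, 211)


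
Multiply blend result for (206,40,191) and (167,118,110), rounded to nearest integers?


Multiply: C = A×B/255, rounded to nearest integer
R: 206×167/255 = 34402/255 ≈ 134.910 → 135
G: 40×118/255 = 4720/255 ≈ 18.510 → 19
B: 191×110/255 = 21010/255 ≈ 82.392 → 82
= RGB(135, 19, 82)


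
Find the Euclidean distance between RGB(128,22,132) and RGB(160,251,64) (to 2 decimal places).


d = √[(R₁-R₂)² + (G₁-G₂)² + (B₁-B₂)²]
d = √[(128-160)² + (22-251)² + (132-64)²]
d = √[1024 + 52441 + 4624]
d = √58089
d ≈ 241.02


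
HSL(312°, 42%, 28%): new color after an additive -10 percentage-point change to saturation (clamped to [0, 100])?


Original S = 42%
Adjustment = -10 percentage points
New S = 42 + (-10) = 32
Clamp to [0, 100] → 32
= HSL(312°, 32%, 28%)


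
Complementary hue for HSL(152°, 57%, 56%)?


Complement = opposite side of color wheel = hue + 180°
H' = (152 + 180) mod 360 = 332°
S and L unchanged.
= HSL(332°, 57%, 56%)


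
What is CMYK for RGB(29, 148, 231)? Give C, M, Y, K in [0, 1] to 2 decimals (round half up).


R'=29/255≈0.1137, G'=148/255≈0.5804, B'=231/255≈0.9059
K = 1 - max(R',G',B') = 1 - 231/255 = 24/255 = 0.09411… → 0.09
(1-R'-K)/(1-K) simplifies to (max-R)/max with max = 231:
C = (231-29)/231 = 202/231 = 0.87445… → 0.87
M = (231-148)/231 = 83/231 = 0.35930… → 0.36
Y = (231-231)/231 = 0/231 = 0 → 0.00
= CMYK(0.87, 0.36, 0.00, 0.09)


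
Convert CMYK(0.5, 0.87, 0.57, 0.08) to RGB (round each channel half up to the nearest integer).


R = 255 × (1-C) × (1-K) = 255 × 0.50 × 0.92 = 117.3 → 117
G = 255 × (1-M) × (1-K) = 255 × 0.13 × 0.92 = 30.498 → 30
B = 255 × (1-Y) × (1-K) = 255 × 0.43 × 0.92 = 100.878 → 101
= RGB(117, 30, 101)


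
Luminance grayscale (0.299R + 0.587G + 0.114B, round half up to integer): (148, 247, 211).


Gray = 0.299×R + 0.587×G + 0.114×B
Gray = 0.299×148 + 0.587×247 + 0.114×211
Gray = 44.252 + 144.989 + 24.054
Gray = 213.295 → round half up → 213
Gray = 213


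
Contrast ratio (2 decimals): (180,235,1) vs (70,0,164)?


Linearize each sRGB channel c=v/255: c/12.92 if c ≤ 0.04045 else ((c+0.055)/1.055)^2.4
L = 0.2126×R_lin + 0.7152×G_lin + 0.0722×B_lin
Color 1 (180,235,1):
  R=180: 180/255≈0.7059 > 0.04045 → ((0.7059+0.055)/1.055)^2.4 ≈ 0.45641
  G=235: 235/255≈0.9216 > 0.04045 → ((0.9216+0.055)/1.055)^2.4 ≈ 0.83077
  B=1: 1/255≈0.0039 ≤ 0.04045 → 0.0039/12.92 ≈ 0.00030
  L1 = 0.2126×0.45641 + 0.7152×0.83077 + 0.0722×0.00030 ≈ 0.69122
Color 2 (70,0,164):
  R=70: 70/255≈0.2745 > 0.04045 → ((0.2745+0.055)/1.055)^2.4 ≈ 0.06125
  G=0: 0/255≈0.0000 ≤ 0.04045 → 0.0000/12.92 ≈ 0.00000
  B=164: 164/255≈0.6431 > 0.04045 → ((0.6431+0.055)/1.055)^2.4 ≈ 0.37124
  L2 = 0.2126×0.06125 + 0.7152×0.00000 + 0.0722×0.37124 ≈ 0.03982
Lighter = 0.69122, Darker = 0.03982
Ratio = (L_lighter + 0.05) / (L_darker + 0.05)
Ratio = (0.69122 + 0.05) / (0.03982 + 0.05) = 0.74122 / 0.08982 ≈ 8.2519
Ratio ≈ 8.25:1


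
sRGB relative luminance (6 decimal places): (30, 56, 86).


Linearize each channel (sRGB transfer function): c = v/255; c_lin = c/12.92 if c ≤ 0.04045, else ((c+0.055)/1.055)^2.4
  R: 30/255 ≈ 0.117647 > 0.04045 → ((0.117647+0.055)/1.055)^2.4 ≈ 0.012983
  G: 56/255 ≈ 0.219608 > 0.04045 → ((0.219608+0.055)/1.055)^2.4 ≈ 0.039546
  B: 86/255 ≈ 0.337255 > 0.04045 → ((0.337255+0.055)/1.055)^2.4 ≈ 0.093059
R_lin = 0.012983, G_lin = 0.039546, B_lin = 0.093059
L = 0.2126×R + 0.7152×G + 0.0722×B
L = 0.2126×0.012983 + 0.7152×0.039546 + 0.0722×0.093059
L ≈ 0.037763


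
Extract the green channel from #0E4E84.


Color: #0E4E84
R = 0E = 14
G = 4E = 78
B = 84 = 132
Green = 78


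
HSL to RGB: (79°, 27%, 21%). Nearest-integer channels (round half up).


H=79°, S=0.27, L=0.21
C = (1-|2L-1|)×S = (1-|-0.58|)×0.27 = 0.1134
H' = H/60 = 79/60 ≈ 1.3167; X = C×(1-|H' mod 2 - 1|) = 0.07749
m = L - C/2 = 0.21 - 0.0567 = 0.1533
Sector ⌊H'⌋ = 1 → (R',G',B') = (0.07749, 0.1134, 0.0)
RGB = ((R'+m)×255, (G'+m)×255, (B'+m)×255) = (58.85145, 68.0085, 39.0915)
Round half up → RGB(59, 68, 39)


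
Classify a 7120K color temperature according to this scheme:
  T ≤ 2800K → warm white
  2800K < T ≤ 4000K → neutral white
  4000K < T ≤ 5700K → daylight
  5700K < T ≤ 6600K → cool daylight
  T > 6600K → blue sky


Temperature: 7120K
7120K > 6600K → blue sky
Classification: blue sky


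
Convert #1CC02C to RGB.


1C → 28 (R)
C0 → 192 (G)
2C → 44 (B)
= RGB(28, 192, 44)


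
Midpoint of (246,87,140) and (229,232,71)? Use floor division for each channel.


Midpoint: each channel = ⌊(C₁+C₂)/2⌋
R: ⌊(246+229)/2⌋ = 237
G: ⌊(87+232)/2⌋ = 159
B: ⌊(140+71)/2⌋ = 105
= RGB(237, 159, 105)


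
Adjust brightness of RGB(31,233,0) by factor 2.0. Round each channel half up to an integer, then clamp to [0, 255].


Multiply each channel by 2.0, round half up, clamp to [0, 255]
R: 31×2.0 = 62
G: 233×2.0 = 466 → clamp → 255
B: 0×2.0 = 0
= RGB(62, 255, 0)


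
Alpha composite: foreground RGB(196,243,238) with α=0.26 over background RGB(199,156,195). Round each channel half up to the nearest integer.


C = α×F + (1-α)×B, with 1-α = 0.74
R: 0.26×196 + 0.74×199 = 50.96 + 147.26 = 198.22 → 198
G: 0.26×243 + 0.74×156 = 63.18 + 115.44 = 178.62 → 179
B: 0.26×238 + 0.74×195 = 61.88 + 144.30 = 206.18 → 206
= RGB(198, 179, 206)


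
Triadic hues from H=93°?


Triadic: equally spaced at 120° intervals
H1 = 93°
H2 = (93 + 120) mod 360 = 213°
H3 = (93 + 240) mod 360 = 333°
Triadic = 93°, 213°, 333°


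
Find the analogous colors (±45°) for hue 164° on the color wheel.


Base hue: 164°
Left analog: (164 - 45) mod 360 = 119°
Right analog: (164 + 45) mod 360 = 209°
Analogous hues = 119° and 209°


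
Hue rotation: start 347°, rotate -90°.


New hue = (H + rotation) mod 360
New hue = (347 -90) mod 360
= 257 mod 360
= 257°


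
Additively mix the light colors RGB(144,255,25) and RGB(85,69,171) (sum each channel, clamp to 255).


Additive: each channel = min(255, C₁+C₂)
R: 144+85 = 229 → 229
G: 255+69 = 324 → 255
B: 25+171 = 196 → 196
= RGB(229, 255, 196)


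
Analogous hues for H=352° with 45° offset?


Base hue: 352°
Left analog: (352 - 45) mod 360 = 307°
Right analog: (352 + 45) mod 360 = 37°
Analogous hues = 307° and 37°


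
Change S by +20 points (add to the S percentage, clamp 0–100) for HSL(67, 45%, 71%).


Original S = 45%
Adjustment = +20 percentage points
New S = 45 + (20) = 65
Clamp to [0, 100] → 65
= HSL(67°, 65%, 71%)


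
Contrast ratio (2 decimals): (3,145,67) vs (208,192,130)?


Linearize each sRGB channel c=v/255: c/12.92 if c ≤ 0.04045 else ((c+0.055)/1.055)^2.4
L = 0.2126×R_lin + 0.7152×G_lin + 0.0722×B_lin
Color 1 (3,145,67):
  R=3: 3/255≈0.0118 ≤ 0.04045 → 0.0118/12.92 ≈ 0.00091
  G=145: 145/255≈0.5686 > 0.04045 → ((0.5686+0.055)/1.055)^2.4 ≈ 0.28315
  B=67: 67/255≈0.2627 > 0.04045 → ((0.2627+0.055)/1.055)^2.4 ≈ 0.05613
  L1 = 0.2126×0.00091 + 0.7152×0.28315 + 0.0722×0.05613 ≈ 0.20675
Color 2 (208,192,130):
  R=208: 208/255≈0.8157 > 0.04045 → ((0.8157+0.055)/1.055)^2.4 ≈ 0.63076
  G=192: 192/255≈0.7529 > 0.04045 → ((0.7529+0.055)/1.055)^2.4 ≈ 0.52712
  B=130: 130/255≈0.5098 > 0.04045 → ((0.5098+0.055)/1.055)^2.4 ≈ 0.22323
  L2 = 0.2126×0.63076 + 0.7152×0.52712 + 0.0722×0.22323 ≈ 0.52721
Lighter = 0.52721, Darker = 0.20675
Ratio = (L_lighter + 0.05) / (L_darker + 0.05)
Ratio = (0.52721 + 0.05) / (0.20675 + 0.05) = 0.57721 / 0.25675 ≈ 2.2481
Ratio ≈ 2.25:1


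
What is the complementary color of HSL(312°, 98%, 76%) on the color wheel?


Complement = opposite side of color wheel = hue + 180°
H' = (312 + 180) mod 360 = 132°
S and L unchanged.
= HSL(132°, 98%, 76%)


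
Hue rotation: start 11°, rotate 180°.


New hue = (H + rotation) mod 360
New hue = (11 + 180) mod 360
= 191 mod 360
= 191°


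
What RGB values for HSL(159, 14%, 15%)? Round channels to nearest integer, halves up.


H=159°, S=0.14, L=0.15
C = (1-|2L-1|)×S = (1-|-0.70|)×0.14 = 0.042
H' = H/60 = 159/60 ≈ 2.6500; X = C×(1-|H' mod 2 - 1|) = 0.0273
m = L - C/2 = 0.15 - 0.021 = 0.129
Sector ⌊H'⌋ = 2 → (R',G',B') = (0.0, 0.042, 0.0273)
RGB = ((R'+m)×255, (G'+m)×255, (B'+m)×255) = (32.895, 43.605, 39.8565)
Round half up → RGB(33, 44, 40)


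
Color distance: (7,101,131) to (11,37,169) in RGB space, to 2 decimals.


d = √[(R₁-R₂)² + (G₁-G₂)² + (B₁-B₂)²]
d = √[(7-11)² + (101-37)² + (131-169)²]
d = √[16 + 4096 + 1444]
d = √5556
d ≈ 74.54


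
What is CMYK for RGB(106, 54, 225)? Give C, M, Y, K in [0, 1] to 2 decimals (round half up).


R'=106/255≈0.4157, G'=54/255≈0.2118, B'=225/255≈0.8824
K = 1 - max(R',G',B') = 1 - 225/255 = 30/255 = 0.11764… → 0.12
(1-R'-K)/(1-K) simplifies to (max-R)/max with max = 225:
C = (225-106)/225 = 119/225 = 0.52888… → 0.53
M = (225-54)/225 = 171/225 = 0.76 → 0.76
Y = (225-225)/225 = 0/225 = 0 → 0.00
= CMYK(0.53, 0.76, 0.00, 0.12)


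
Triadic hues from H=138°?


Triadic: equally spaced at 120° intervals
H1 = 138°
H2 = (138 + 120) mod 360 = 258°
H3 = (138 + 240) mod 360 = 18°
Triadic = 138°, 258°, 18°


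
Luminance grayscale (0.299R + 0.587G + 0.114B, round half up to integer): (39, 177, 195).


Gray = 0.299×R + 0.587×G + 0.114×B
Gray = 0.299×39 + 0.587×177 + 0.114×195
Gray = 11.661 + 103.899 + 22.230
Gray = 137.790 → round half up → 138
Gray = 138


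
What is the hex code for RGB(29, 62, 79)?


R = 29 → 1D (hex)
G = 62 → 3E (hex)
B = 79 → 4F (hex)
Hex = #1D3E4F


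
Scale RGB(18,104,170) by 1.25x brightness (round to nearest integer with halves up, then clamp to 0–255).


Multiply each channel by 1.25, round half up, clamp to [0, 255]
R: 18×1.25 = 22.5 → round → 23
G: 104×1.25 = 130
B: 170×1.25 = 212.5 → round → 213
= RGB(23, 130, 213)


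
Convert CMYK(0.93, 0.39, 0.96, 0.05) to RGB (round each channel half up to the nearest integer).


R = 255 × (1-C) × (1-K) = 255 × 0.07 × 0.95 = 16.9575 → 17
G = 255 × (1-M) × (1-K) = 255 × 0.61 × 0.95 = 147.7725 → 148
B = 255 × (1-Y) × (1-K) = 255 × 0.04 × 0.95 = 9.69 → 10
= RGB(17, 148, 10)


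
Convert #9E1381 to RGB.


9E → 158 (R)
13 → 19 (G)
81 → 129 (B)
= RGB(158, 19, 129)


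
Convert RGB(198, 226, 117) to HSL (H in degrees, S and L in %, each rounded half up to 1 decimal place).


Normalize: R'=198/255≈0.7765, G'=226/255≈0.8863, B'=117/255≈0.4588
Max=226/255, Min=117/255, Δ=Max-Min=109/255
L = (Max+Min)/2 = (226+117)/510 = 343/510 = 0.67254… → L = 67.3%
L > 0.5 → S = Δ/(2-Max-Min) = 109/(510-226-117) = 109/167 = 0.65269… → S = 65.3%
(the 1/255 factors cancel in S and H, so raw channel differences can be used)
Max is G' → H = 60 × ((B-R)/Δ + 2) = 60 × ((117-198)/109 + 2)
  -81/109 + 2 = -0.7431… + 2 = 1.2568…
  H = 60 × 1.2568… = 75.412…° → H = 75.4°
= HSL(75.4°, 65.3%, 67.3%)
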